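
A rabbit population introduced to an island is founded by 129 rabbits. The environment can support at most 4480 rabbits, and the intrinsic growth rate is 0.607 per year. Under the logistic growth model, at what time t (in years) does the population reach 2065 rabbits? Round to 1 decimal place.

A = (K − N₀)/N₀ = (4480 − 129)/129 = 33.729.
Solve 4480/(1 + 33.729·e^(−0.607t)) = 2065: 1 + 33.729·e^(−0.607t) = 2.1695, so e^(−0.607t) = 0.0346735.
−0.607·t = ln(0.0346735) = -3.3618, so t = 3.3618/0.607 = 5.5384.

5.5 years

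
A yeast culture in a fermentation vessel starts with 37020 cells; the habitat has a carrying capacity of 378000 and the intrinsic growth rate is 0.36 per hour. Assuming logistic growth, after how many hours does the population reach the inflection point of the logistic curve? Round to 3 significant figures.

Logistic growth is fastest at N = K/2 = 189000.
A = (K − N₀)/N₀ = 9.2107. Set K/(1 + A·e^(−rt)) = K/2 → A·e^(−rt) = 1.
e^(−0.36t) = 1/9.2107 = 0.108569, so t = ln(9.2107)/0.36 = 2.2204/0.36 = 6.1677.

6.17 hours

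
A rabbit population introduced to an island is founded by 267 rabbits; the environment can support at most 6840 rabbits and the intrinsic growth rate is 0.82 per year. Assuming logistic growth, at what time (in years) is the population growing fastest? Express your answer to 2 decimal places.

3.91 years

Logistic growth is fastest at N = K/2 = 3420.
A = (K − N₀)/N₀ = 24.618. Set K/(1 + A·e^(−rt)) = K/2 → A·e^(−rt) = 1.
e^(−0.82t) = 1/24.618 = 0.0406207, so t = ln(24.618)/0.82 = 3.2035/0.82 = 3.9067.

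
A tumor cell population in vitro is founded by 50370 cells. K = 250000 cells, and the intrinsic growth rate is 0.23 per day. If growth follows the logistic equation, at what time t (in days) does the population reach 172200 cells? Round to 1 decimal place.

9.4 days

A = (K − N₀)/N₀ = (250000 − 50370)/50370 = 3.9633.
Solve 250000/(1 + 3.9633·e^(−0.23t)) = 172200: 1 + 3.9633·e^(−0.23t) = 1.4518, so e^(−0.23t) = 0.113997.
−0.23·t = ln(0.113997) = -2.1716, so t = 2.1716/0.23 = 9.4417.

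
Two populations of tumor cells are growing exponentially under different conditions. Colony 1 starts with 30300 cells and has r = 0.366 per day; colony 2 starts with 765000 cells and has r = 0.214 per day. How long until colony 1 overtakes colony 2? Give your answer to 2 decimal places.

Set 30300·e^(0.366t) = 765000·e^(0.214t).
e^((0.366 − 0.214)t) = 765000/30300 → e^(0.152·t) = 25.248.
0.152·t = ln(25.248) = 3.2287, so t = 3.2287/0.152 = 21.242.

21.24 days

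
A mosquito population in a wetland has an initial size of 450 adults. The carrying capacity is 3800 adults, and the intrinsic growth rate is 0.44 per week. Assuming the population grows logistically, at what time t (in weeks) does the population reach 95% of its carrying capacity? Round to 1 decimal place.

11.3 weeks

A = (K − N₀)/N₀ = (3800 − 450)/450 = 7.4444.
Solve 3800/(1 + 7.4444·e^(−0.44t)) = 3610: 1 + 7.4444·e^(−0.44t) = 1.0526, so e^(−0.44t) = 0.00706991.
−0.44·t = ln(0.00706991) = -4.9519, so t = 4.9519/0.44 = 11.254.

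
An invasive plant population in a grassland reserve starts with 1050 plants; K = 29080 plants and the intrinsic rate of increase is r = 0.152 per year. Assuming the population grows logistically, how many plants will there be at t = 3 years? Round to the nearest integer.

1623 plants

A = (K − N₀)/N₀ = (29080 − 1050)/1050 = 26.695.
N(t) = K/(1 + A·e^(−rt)) = 29080/(1 + 26.695×e^(−0.152×3)).
e^(−0.456) = 0.63381; denominator = 1 + 26.695×0.63381 = 17.92.
N = 29080/17.92 = 1622.78.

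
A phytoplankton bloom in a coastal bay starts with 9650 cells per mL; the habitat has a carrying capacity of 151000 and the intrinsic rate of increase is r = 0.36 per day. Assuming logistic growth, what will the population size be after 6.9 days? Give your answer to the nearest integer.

67965 cells per mL

A = (K − N₀)/N₀ = (151000 − 9650)/9650 = 14.648.
N(t) = K/(1 + A·e^(−rt)) = 151000/(1 + 14.648×e^(−0.36×6.9)).
e^(−2.484) = 0.083409; denominator = 1 + 14.648×0.083409 = 2.2217.
N = 151000/2.2217 = 67964.6.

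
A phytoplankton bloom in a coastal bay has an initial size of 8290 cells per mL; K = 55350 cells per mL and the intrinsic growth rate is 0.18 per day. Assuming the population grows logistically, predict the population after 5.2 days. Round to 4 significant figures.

17160 cells per mL

A = (K − N₀)/N₀ = (55350 − 8290)/8290 = 5.6767.
N(t) = K/(1 + A·e^(−rt)) = 55350/(1 + 5.6767×e^(−0.18×5.2)).
e^(−0.936) = 0.39219; denominator = 1 + 5.6767×0.39219 = 3.2264.
N = 55350/3.2264 = 17155.5.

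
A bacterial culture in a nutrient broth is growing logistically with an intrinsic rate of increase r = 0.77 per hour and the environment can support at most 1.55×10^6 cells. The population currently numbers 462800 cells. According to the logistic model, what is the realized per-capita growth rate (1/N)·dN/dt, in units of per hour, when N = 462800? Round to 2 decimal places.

(1/N)·dN/dt = r(1 − N/K) = 0.77 × (1 − 462800/1.55×10^6).
= 0.77 × 0.70142 = 0.54009.

0.54 per hour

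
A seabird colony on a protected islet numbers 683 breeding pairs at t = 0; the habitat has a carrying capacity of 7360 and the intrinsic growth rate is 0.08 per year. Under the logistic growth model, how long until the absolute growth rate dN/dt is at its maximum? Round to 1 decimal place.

Logistic growth is fastest at N = K/2 = 3680.
A = (K − N₀)/N₀ = 9.776. Set K/(1 + A·e^(−rt)) = K/2 → A·e^(−rt) = 1.
e^(−0.08t) = 1/9.776 = 0.102291, so t = ln(9.776)/0.08 = 2.2799/0.08 = 28.499.

28.5 years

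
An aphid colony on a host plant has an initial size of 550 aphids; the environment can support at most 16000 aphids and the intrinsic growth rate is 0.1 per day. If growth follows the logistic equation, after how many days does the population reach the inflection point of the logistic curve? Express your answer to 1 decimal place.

Logistic growth is fastest at N = K/2 = 8000.
A = (K − N₀)/N₀ = 28.091. Set K/(1 + A·e^(−rt)) = K/2 → A·e^(−rt) = 1.
e^(−0.1t) = 1/28.091 = 0.0355987, so t = ln(28.091)/0.1 = 3.3354/0.1 = 33.354.

33.4 days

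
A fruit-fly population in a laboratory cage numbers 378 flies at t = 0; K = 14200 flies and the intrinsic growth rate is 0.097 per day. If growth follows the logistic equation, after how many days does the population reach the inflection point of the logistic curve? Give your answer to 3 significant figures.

Logistic growth is fastest at N = K/2 = 7100.
A = (K − N₀)/N₀ = 36.566. Set K/(1 + A·e^(−rt)) = K/2 → A·e^(−rt) = 1.
e^(−0.097t) = 1/36.566 = 0.0273477, so t = ln(36.566)/0.097 = 3.5991/0.097 = 37.104.

37.1 days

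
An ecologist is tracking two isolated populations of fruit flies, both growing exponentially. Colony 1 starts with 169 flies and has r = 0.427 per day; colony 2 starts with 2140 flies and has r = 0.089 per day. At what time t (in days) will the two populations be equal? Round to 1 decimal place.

7.5 days

Set 169·e^(0.427t) = 2140·e^(0.089t).
e^((0.427 − 0.089)t) = 2140/169 → e^(0.338·t) = 12.663.
0.338·t = ln(12.663) = 2.5387, so t = 2.5387/0.338 = 7.5108.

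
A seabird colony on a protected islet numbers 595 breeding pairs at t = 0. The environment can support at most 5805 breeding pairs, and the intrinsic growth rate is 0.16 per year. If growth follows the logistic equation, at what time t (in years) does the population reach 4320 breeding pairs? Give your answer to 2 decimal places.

A = (K − N₀)/N₀ = (5805 − 595)/595 = 8.7563.
Solve 5805/(1 + 8.7563·e^(−0.16t)) = 4320: 1 + 8.7563·e^(−0.16t) = 1.3438, so e^(−0.16t) = 0.0392574.
−0.16·t = ln(0.0392574) = -3.2376, so t = 3.2376/0.16 = 20.235.

20.24 years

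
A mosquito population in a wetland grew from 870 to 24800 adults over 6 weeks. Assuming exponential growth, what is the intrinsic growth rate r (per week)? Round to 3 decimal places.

From N(t) = N₀·e^(rt): e^(r·6) = 24800/870 = 28.506.
r·6 = ln(28.506) = 3.3501, so r = 3.3501/6 = 0.55835.

0.558 per week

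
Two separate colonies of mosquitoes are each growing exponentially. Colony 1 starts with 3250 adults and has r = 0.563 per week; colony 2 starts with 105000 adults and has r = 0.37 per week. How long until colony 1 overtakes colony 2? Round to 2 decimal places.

Set 3250·e^(0.563t) = 105000·e^(0.37t).
e^((0.563 − 0.37)t) = 105000/3250 → e^(0.193·t) = 32.308.
0.193·t = ln(32.308) = 3.4753, so t = 3.4753/0.193 = 18.007.

18.01 weeks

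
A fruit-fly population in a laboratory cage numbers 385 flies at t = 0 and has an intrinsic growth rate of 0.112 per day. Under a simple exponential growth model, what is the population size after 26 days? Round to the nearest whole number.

N(t) = N₀·e^(rt) = 385 × e^(0.112×26) = 385 × e^2.912.
e^2.912 ≈ 18.394, so N ≈ 385 × 18.394 = 7081.52.

7082 flies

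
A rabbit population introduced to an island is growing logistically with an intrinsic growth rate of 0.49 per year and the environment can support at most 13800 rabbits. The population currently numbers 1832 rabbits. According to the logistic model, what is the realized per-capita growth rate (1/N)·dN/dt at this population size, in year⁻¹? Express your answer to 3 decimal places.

0.425 per year

(1/N)·dN/dt = r(1 − N/K) = 0.49 × (1 − 1832/13800).
= 0.49 × 0.86725 = 0.42495.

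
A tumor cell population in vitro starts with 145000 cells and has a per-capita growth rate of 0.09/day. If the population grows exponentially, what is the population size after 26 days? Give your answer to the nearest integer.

N(t) = N₀·e^(rt) = 145000 × e^(0.09×26) = 145000 × e^2.34.
e^2.34 ≈ 10.381, so N ≈ 145000 × 10.381 = 1.505279×10^6.

1505279 cells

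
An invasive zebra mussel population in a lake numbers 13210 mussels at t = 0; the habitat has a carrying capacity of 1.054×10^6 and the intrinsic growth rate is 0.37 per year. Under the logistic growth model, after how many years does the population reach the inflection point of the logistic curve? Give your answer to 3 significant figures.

11.8 years

Logistic growth is fastest at N = K/2 = 527000.
A = (K − N₀)/N₀ = 78.788. Set K/(1 + A·e^(−rt)) = K/2 → A·e^(−rt) = 1.
e^(−0.37t) = 1/78.788 = 0.0126923, so t = ln(78.788)/0.37 = 4.3668/0.37 = 11.802.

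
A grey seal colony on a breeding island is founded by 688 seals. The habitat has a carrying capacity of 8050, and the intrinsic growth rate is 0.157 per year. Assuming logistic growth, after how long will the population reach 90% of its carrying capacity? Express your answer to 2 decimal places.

29.09 years

A = (K − N₀)/N₀ = (8050 − 688)/688 = 10.701.
Solve 8050/(1 + 10.701·e^(−0.157t)) = 7245: 1 + 10.701·e^(−0.157t) = 1.1111, so e^(−0.157t) = 0.0103837.
−0.157·t = ln(0.0103837) = -4.5675, so t = 4.5675/0.157 = 29.093.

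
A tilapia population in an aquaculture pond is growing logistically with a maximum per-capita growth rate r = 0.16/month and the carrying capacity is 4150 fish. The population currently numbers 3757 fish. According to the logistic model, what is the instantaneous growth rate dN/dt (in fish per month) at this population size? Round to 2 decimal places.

dN/dt = rN(1 − N/K) = 0.16 × 3757 × (1 − 3757/4150).
1 − 3757/4150 = 0.094699; dN/dt = 0.16 × 3757 × 0.094699 = 56.925.

56.93 fish per month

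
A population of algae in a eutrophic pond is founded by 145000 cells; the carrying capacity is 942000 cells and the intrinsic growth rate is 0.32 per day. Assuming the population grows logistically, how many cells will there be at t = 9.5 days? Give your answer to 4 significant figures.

A = (K − N₀)/N₀ = (942000 − 145000)/145000 = 5.4966.
N(t) = K/(1 + A·e^(−rt)) = 942000/(1 + 5.4966×e^(−0.32×9.5)).
e^(−3.04) = 0.047835; denominator = 1 + 5.4966×0.047835 = 1.2629.
N = 942000/1.2629 = 745886.

745900 cells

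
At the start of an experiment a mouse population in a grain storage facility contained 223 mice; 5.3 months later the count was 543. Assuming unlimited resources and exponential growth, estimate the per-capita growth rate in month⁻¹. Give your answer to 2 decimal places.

0.17 per month

From N(t) = N₀·e^(rt): e^(r·5.3) = 543/223 = 2.435.
r·5.3 = ln(2.435) = 0.88994, so r = 0.88994/5.3 = 0.16791.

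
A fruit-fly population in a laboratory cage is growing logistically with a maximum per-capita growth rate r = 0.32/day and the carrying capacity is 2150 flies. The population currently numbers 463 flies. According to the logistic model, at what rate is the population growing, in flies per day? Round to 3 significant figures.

116 flies per day

dN/dt = rN(1 − N/K) = 0.32 × 463 × (1 − 463/2150).
1 − 463/2150 = 0.78465; dN/dt = 0.32 × 463 × 0.78465 = 116.25.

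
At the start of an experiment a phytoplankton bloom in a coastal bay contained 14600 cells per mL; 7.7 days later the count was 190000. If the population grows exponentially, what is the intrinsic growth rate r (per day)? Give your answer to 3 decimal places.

0.333 per day

From N(t) = N₀·e^(rt): e^(r·7.7) = 190000/14600 = 13.014.
r·7.7 = ln(13.014) = 2.566, so r = 2.566/7.7 = 0.33325.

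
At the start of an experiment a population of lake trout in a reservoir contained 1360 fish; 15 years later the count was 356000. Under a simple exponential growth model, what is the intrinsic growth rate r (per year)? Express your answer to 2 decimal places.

0.37 per year

From N(t) = N₀·e^(rt): e^(r·15) = 356000/1360 = 261.76.
r·15 = ln(261.76) = 5.5674, so r = 5.5674/15 = 0.37116.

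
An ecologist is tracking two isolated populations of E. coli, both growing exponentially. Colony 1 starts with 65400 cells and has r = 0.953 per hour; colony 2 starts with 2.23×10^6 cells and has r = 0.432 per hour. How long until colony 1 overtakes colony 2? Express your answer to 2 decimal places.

Set 65400·e^(0.953t) = 2.23×10^6·e^(0.432t).
e^((0.953 − 0.432)t) = 2.23×10^6/65400 → e^(0.521·t) = 34.098.
0.521·t = ln(34.098) = 3.5292, so t = 3.5292/0.521 = 6.774.

6.77 hours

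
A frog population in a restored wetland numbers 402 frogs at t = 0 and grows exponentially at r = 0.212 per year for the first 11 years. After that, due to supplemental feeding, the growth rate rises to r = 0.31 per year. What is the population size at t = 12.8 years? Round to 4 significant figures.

Phase 1: N(11) = 402·e^(0.212×11) = 402·e^2.332 = 4140.
Phase 2 runs for 12.8 − 11 = 1.8 years at r = 0.31.
N(12.8) = 4140·e^(0.31×1.8) = 4140·e^0.558 = 7233.31.

7233 frogs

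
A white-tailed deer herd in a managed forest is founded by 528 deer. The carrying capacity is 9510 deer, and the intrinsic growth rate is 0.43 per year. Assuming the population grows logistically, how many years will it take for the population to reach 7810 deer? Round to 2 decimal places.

10.14 years

A = (K − N₀)/N₀ = (9510 − 528)/528 = 17.011.
Solve 9510/(1 + 17.011·e^(−0.43t)) = 7810: 1 + 17.011·e^(−0.43t) = 1.2177, so e^(−0.43t) = 0.0127955.
−0.43·t = ln(0.0127955) = -4.3587, so t = 4.3587/0.43 = 10.136.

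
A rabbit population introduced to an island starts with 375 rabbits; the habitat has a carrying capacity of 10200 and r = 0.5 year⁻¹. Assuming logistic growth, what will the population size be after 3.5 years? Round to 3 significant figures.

A = (K − N₀)/N₀ = (10200 − 375)/375 = 26.2.
N(t) = K/(1 + A·e^(−rt)) = 10200/(1 + 26.2×e^(−0.5×3.5)).
e^(−1.75) = 0.17377; denominator = 1 + 26.2×0.17377 = 5.5529.
N = 10200/5.5529 = 1836.89.

1840 rabbits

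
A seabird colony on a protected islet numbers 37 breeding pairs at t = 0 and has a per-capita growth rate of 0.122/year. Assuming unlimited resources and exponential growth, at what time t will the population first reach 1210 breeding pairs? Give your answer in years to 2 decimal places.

Set N₀·e^(rt) = 1210: e^(0.122·t) = 1210/37 = 32.703.
0.122·t = ln(32.703) = 3.4875, so t = 3.4875/0.122 = 28.586.

28.59 years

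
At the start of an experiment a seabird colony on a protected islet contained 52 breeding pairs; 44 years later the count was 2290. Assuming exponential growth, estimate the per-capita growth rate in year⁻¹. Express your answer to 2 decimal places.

0.09 per year

From N(t) = N₀·e^(rt): e^(r·44) = 2290/52 = 44.038.
r·44 = ln(44.038) = 3.7851, so r = 3.7851/44 = 0.086024.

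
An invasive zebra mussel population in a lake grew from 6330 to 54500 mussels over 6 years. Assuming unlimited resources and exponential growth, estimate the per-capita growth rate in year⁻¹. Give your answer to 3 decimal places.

From N(t) = N₀·e^(rt): e^(r·6) = 54500/6330 = 8.6098.
r·6 = ln(8.6098) = 2.1529, so r = 2.1529/6 = 0.35882.

0.359 per year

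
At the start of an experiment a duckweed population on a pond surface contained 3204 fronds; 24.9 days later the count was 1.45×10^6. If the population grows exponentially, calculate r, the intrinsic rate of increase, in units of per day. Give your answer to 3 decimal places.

From N(t) = N₀·e^(rt): e^(r·24.9) = 1.45×10^6/3204 = 452.56.
r·24.9 = ln(452.56) = 6.1149, so r = 6.1149/24.9 = 0.24558.

0.246 per day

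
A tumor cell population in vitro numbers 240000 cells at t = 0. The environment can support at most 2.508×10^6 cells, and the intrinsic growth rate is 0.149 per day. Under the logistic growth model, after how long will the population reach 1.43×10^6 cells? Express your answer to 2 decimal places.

A = (K − N₀)/N₀ = (2.508×10^6 − 240000)/240000 = 9.45.
Solve 2.508×10^6/(1 + 9.45·e^(−0.149t)) = 1.43×10^6: 1 + 9.45·e^(−0.149t) = 1.7538, so e^(−0.149t) = 0.0797721.
−0.149·t = ln(0.0797721) = -2.5286, so t = 2.5286/0.149 = 16.97.

16.97 days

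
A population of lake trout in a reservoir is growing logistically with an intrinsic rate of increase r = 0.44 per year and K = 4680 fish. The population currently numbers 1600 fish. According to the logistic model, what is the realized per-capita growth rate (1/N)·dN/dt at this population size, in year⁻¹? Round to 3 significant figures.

(1/N)·dN/dt = r(1 − N/K) = 0.44 × (1 − 1600/4680).
= 0.44 × 0.65812 = 0.28957.

0.290 per year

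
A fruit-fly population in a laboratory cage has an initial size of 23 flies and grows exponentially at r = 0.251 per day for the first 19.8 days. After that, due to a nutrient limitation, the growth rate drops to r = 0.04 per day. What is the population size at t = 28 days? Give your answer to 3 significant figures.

4600 flies

Phase 1: N(19.8) = 23·e^(0.251×19.8) = 23·e^4.97 = 3311.96.
Phase 2 runs for 28 − 19.8 = 8.2 days at r = 0.04.
N(28) = 3311.96·e^(0.04×8.2) = 3311.96·e^0.328 = 4597.62.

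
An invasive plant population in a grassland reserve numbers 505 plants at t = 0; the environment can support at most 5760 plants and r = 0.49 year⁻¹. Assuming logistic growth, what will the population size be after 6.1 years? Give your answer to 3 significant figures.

A = (K − N₀)/N₀ = (5760 − 505)/505 = 10.406.
N(t) = K/(1 + A·e^(−rt)) = 5760/(1 + 10.406×e^(−0.49×6.1)).
e^(−2.989) = 0.050338; denominator = 1 + 10.406×0.050338 = 1.5238.
N = 5760/1.5238 = 3779.99.

3780 plants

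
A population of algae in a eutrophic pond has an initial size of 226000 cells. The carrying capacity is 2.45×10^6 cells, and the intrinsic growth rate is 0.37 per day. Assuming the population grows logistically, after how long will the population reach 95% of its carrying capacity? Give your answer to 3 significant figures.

14.1 days

A = (K − N₀)/N₀ = (2.45×10^6 − 226000)/226000 = 9.8407.
Solve 2.45×10^6/(1 + 9.8407·e^(−0.37t)) = 2.3275×10^6: 1 + 9.8407·e^(−0.37t) = 1.0526, so e^(−0.37t) = 0.00534835.
−0.37·t = ln(0.00534835) = -5.231, so t = 5.231/0.37 = 14.138.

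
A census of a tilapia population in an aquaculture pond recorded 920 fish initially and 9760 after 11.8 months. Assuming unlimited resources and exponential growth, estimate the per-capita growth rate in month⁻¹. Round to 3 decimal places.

From N(t) = N₀·e^(rt): e^(r·11.8) = 9760/920 = 10.609.
r·11.8 = ln(10.609) = 2.3617, so r = 2.3617/11.8 = 0.20014.

0.200 per month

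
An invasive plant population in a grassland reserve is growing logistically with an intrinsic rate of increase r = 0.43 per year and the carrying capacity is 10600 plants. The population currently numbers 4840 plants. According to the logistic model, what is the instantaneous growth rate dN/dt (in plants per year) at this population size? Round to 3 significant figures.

1130 plants per year

dN/dt = rN(1 − N/K) = 0.43 × 4840 × (1 − 4840/10600).
1 − 4840/10600 = 0.5434; dN/dt = 0.43 × 4840 × 0.5434 = 1130.9.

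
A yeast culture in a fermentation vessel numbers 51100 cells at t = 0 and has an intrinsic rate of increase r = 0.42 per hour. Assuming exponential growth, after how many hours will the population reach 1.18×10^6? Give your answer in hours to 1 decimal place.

7.5 hours

Set N₀·e^(rt) = 1.18×10^6: e^(0.42·t) = 1.18×10^6/51100 = 23.092.
0.42·t = ln(23.092) = 3.1395, so t = 3.1395/0.42 = 7.475.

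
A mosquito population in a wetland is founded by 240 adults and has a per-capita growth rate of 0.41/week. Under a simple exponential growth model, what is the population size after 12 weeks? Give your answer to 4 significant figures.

32880 adults

N(t) = N₀·e^(rt) = 240 × e^(0.41×12) = 240 × e^4.92.
e^4.92 ≈ 137, so N ≈ 240 × 137 = 32880.6.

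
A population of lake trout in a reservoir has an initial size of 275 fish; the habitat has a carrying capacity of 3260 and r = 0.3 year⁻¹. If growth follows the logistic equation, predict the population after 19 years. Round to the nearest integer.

3146 fish

A = (K − N₀)/N₀ = (3260 − 275)/275 = 10.855.
N(t) = K/(1 + A·e^(−rt)) = 3260/(1 + 10.855×e^(−0.3×19)).
e^(−5.7) = 0.003346; denominator = 1 + 10.855×0.003346 = 1.0363.
N = 3260/1.0363 = 3145.75.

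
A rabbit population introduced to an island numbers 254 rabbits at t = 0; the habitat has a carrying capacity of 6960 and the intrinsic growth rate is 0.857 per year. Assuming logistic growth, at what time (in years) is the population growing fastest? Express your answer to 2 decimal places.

3.82 years

Logistic growth is fastest at N = K/2 = 3480.
A = (K − N₀)/N₀ = 26.402. Set K/(1 + A·e^(−rt)) = K/2 → A·e^(−rt) = 1.
e^(−0.857t) = 1/26.402 = 0.0378765, so t = ln(26.402)/0.857 = 3.2734/0.857 = 3.8196.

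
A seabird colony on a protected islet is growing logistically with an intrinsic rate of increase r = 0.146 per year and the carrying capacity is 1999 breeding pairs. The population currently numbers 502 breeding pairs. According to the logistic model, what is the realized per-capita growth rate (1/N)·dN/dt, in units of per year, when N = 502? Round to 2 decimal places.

0.11 per year

(1/N)·dN/dt = r(1 − N/K) = 0.146 × (1 − 502/1999).
= 0.146 × 0.74887 = 0.10934.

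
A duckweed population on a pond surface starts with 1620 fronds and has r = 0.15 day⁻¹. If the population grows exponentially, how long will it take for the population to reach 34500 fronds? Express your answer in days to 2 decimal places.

Set N₀·e^(rt) = 34500: e^(0.15·t) = 34500/1620 = 21.296.
0.15·t = ln(21.296) = 3.0585, so t = 3.0585/0.15 = 20.39.

20.39 days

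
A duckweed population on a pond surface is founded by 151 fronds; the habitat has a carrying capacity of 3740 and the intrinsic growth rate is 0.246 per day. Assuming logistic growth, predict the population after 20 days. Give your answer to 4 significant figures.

3187 fronds

A = (K − N₀)/N₀ = (3740 − 151)/151 = 23.768.
N(t) = K/(1 + A·e^(−rt)) = 3740/(1 + 23.768×e^(−0.246×20)).
e^(−4.92) = 0.0072991; denominator = 1 + 23.768×0.0072991 = 1.1735.
N = 3740/1.1735 = 3187.08.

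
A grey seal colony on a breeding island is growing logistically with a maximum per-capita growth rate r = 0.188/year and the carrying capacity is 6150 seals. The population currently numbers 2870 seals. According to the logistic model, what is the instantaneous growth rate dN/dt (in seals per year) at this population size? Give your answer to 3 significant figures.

dN/dt = rN(1 − N/K) = 0.188 × 2870 × (1 − 2870/6150).
1 − 2870/6150 = 0.53333; dN/dt = 0.188 × 2870 × 0.53333 = 287.77.

288 seals per year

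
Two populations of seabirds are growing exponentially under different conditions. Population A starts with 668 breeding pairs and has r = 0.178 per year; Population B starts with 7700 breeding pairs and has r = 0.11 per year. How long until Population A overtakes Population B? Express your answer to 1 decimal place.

36.0 years

Set 668·e^(0.178t) = 7700·e^(0.11t).
e^((0.178 − 0.11)t) = 7700/668 → e^(0.068·t) = 11.527.
0.068·t = ln(11.527) = 2.4447, so t = 2.4447/0.068 = 35.951.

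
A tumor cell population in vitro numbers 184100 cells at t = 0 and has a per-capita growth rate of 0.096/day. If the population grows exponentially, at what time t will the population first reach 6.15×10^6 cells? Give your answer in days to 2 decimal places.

36.55 days

Set N₀·e^(rt) = 6.15×10^6: e^(0.096·t) = 6.15×10^6/184100 = 33.406.
0.096·t = ln(33.406) = 3.5087, so t = 3.5087/0.096 = 36.549.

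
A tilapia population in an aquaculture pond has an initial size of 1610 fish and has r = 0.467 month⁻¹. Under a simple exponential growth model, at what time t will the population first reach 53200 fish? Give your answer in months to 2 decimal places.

7.49 months

Set N₀·e^(rt) = 53200: e^(0.467·t) = 53200/1610 = 33.043.
0.467·t = ln(33.043) = 3.4978, so t = 3.4978/0.467 = 7.49.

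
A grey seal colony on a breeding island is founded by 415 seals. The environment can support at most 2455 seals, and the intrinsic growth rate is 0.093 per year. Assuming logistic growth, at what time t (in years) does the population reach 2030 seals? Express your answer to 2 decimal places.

A = (K − N₀)/N₀ = (2455 − 415)/415 = 4.9157.
Solve 2455/(1 + 4.9157·e^(−0.093t)) = 2030: 1 + 4.9157·e^(−0.093t) = 1.2094, so e^(−0.093t) = 0.0425903.
−0.093·t = ln(0.0425903) = -3.1561, so t = 3.1561/0.093 = 33.937.

33.94 years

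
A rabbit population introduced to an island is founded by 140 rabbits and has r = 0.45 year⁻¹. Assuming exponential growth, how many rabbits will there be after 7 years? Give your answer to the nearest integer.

3267 rabbits

N(t) = N₀·e^(rt) = 140 × e^(0.45×7) = 140 × e^3.15.
e^3.15 ≈ 23.336, so N ≈ 140 × 23.336 = 3267.05.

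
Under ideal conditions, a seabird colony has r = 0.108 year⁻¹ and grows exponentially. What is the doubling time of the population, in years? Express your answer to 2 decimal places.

Doubling time t_d = ln(2)/r = 0.6931/0.108 = 6.418.

6.42 years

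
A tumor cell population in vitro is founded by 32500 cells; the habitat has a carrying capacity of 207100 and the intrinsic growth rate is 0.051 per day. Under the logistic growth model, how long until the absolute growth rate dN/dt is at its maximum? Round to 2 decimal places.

Logistic growth is fastest at N = K/2 = 103550.
A = (K − N₀)/N₀ = 5.3723. Set K/(1 + A·e^(−rt)) = K/2 → A·e^(−rt) = 1.
e^(−0.051t) = 1/5.3723 = 0.18614, so t = ln(5.3723)/0.051 = 1.6813/0.051 = 32.966.

32.97 days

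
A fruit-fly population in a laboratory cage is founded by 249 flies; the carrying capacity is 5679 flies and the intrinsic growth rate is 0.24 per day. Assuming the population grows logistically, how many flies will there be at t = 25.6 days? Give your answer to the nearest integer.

A = (K − N₀)/N₀ = (5679 − 249)/249 = 21.807.
N(t) = K/(1 + A·e^(−rt)) = 5679/(1 + 21.807×e^(−0.24×25.6)).
e^(−6.144) = 0.0021463; denominator = 1 + 21.807×0.0021463 = 1.0468.
N = 5679/1.0468 = 5425.08.

5425 flies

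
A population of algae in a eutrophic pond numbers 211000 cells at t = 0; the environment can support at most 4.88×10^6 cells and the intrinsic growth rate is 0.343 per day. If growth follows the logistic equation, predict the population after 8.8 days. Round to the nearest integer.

A = (K − N₀)/N₀ = (4.88×10^6 − 211000)/211000 = 22.128.
N(t) = K/(1 + A·e^(−rt)) = 4.88×10^6/(1 + 22.128×e^(−0.343×8.8)).
e^(−3.018) = 0.048879; denominator = 1 + 22.128×0.048879 = 2.0816.
N = 4.88×10^6/2.0816 = 2.34435×10^6.

2344350 cells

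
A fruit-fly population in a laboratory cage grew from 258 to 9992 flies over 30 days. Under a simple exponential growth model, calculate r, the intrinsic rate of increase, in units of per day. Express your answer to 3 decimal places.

From N(t) = N₀·e^(rt): e^(r·30) = 9992/258 = 38.729.
r·30 = ln(38.729) = 3.6566, so r = 3.6566/30 = 0.12189.

0.122 per day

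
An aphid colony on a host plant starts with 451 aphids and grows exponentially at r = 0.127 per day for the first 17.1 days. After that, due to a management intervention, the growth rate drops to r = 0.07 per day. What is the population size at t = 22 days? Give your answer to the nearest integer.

5576 aphids

Phase 1: N(17.1) = 451·e^(0.127×17.1) = 451·e^2.172 = 3956.71.
Phase 2 runs for 22 − 17.1 = 4.9 days at r = 0.07.
N(22) = 3956.71·e^(0.07×4.9) = 3956.71·e^0.343 = 5575.67.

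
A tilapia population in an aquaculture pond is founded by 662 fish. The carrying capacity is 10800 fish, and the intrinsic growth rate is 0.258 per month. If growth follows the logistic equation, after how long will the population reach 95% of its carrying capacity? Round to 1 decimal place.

A = (K − N₀)/N₀ = (10800 − 662)/662 = 15.314.
Solve 10800/(1 + 15.314·e^(−0.258t)) = 10260: 1 + 15.314·e^(−0.258t) = 1.0526, so e^(−0.258t) = 0.00343678.
−0.258·t = ln(0.00343678) = -5.6732, so t = 5.6732/0.258 = 21.989.

22.0 months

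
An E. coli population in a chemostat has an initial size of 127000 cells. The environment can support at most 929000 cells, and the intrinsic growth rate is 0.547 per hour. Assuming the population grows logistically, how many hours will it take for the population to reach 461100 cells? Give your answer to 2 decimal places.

3.34 hours

A = (K − N₀)/N₀ = (929000 − 127000)/127000 = 6.315.
Solve 929000/(1 + 6.315·e^(−0.547t)) = 461100: 1 + 6.315·e^(−0.547t) = 2.0147, so e^(−0.547t) = 0.160689.
−0.547·t = ln(0.160689) = -1.8283, so t = 1.8283/0.547 = 3.3424.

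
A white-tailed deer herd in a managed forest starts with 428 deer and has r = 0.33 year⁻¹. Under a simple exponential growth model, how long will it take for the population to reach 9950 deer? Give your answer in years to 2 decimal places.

Set N₀·e^(rt) = 9950: e^(0.33·t) = 9950/428 = 23.248.
0.33·t = ln(23.248) = 3.1462, so t = 3.1462/0.33 = 9.534.

9.53 years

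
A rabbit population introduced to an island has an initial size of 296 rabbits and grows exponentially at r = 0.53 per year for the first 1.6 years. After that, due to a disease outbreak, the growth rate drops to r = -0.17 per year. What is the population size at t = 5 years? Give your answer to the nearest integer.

388 rabbits

Phase 1: N(1.6) = 296·e^(0.53×1.6) = 296·e^0.848 = 691.152.
Phase 2 runs for 5 − 1.6 = 3.4 years at r = -0.17.
N(5) = 691.152·e^(-0.17×3.4) = 691.152·e^-0.578 = 387.749.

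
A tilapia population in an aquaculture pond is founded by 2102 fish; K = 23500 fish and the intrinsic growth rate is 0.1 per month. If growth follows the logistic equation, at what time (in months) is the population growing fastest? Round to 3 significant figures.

23.2 months

Logistic growth is fastest at N = K/2 = 11750.
A = (K − N₀)/N₀ = 10.18. Set K/(1 + A·e^(−rt)) = K/2 → A·e^(−rt) = 1.
e^(−0.1t) = 1/10.18 = 0.0982335, so t = ln(10.18)/0.1 = 2.3204/0.1 = 23.204.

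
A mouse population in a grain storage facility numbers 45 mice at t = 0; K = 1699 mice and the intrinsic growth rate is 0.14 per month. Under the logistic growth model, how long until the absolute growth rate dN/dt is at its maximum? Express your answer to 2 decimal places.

Logistic growth is fastest at N = K/2 = 849.5.
A = (K − N₀)/N₀ = 36.756. Set K/(1 + A·e^(−rt)) = K/2 → A·e^(−rt) = 1.
e^(−0.14t) = 1/36.756 = 0.0272068, so t = ln(36.756)/0.14 = 3.6043/0.14 = 25.745.

25.74 months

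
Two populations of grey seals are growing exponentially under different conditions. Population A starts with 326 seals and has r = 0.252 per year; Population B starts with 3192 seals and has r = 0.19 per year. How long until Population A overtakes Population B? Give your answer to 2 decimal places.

36.80 years

Set 326·e^(0.252t) = 3192·e^(0.19t).
e^((0.252 − 0.19)t) = 3192/326 → e^(0.062·t) = 9.7914.
0.062·t = ln(9.7914) = 2.2815, so t = 2.2815/0.062 = 36.798.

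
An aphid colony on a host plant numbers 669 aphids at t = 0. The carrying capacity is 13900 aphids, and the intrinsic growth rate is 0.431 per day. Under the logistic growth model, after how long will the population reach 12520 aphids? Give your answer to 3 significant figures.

12.0 days

A = (K − N₀)/N₀ = (13900 − 669)/669 = 19.777.
Solve 13900/(1 + 19.777·e^(−0.431t)) = 12520: 1 + 19.777·e^(−0.431t) = 1.1102, so e^(−0.431t) = 0.00557325.
−0.431·t = ln(0.00557325) = -5.1898, so t = 5.1898/0.431 = 12.041.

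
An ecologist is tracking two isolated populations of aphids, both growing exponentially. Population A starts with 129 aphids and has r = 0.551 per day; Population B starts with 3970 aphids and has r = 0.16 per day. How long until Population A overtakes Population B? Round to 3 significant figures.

Set 129·e^(0.551t) = 3970·e^(0.16t).
e^((0.551 − 0.16)t) = 3970/129 → e^(0.391·t) = 30.775.
0.391·t = ln(30.775) = 3.4267, so t = 3.4267/0.391 = 8.764.

8.76 days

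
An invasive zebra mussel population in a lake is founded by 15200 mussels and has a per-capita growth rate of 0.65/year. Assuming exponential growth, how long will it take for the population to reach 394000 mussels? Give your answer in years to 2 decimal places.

Set N₀·e^(rt) = 394000: e^(0.65·t) = 394000/15200 = 25.921.
0.65·t = ln(25.921) = 3.2551, so t = 3.2551/0.65 = 5.0078.

5.01 years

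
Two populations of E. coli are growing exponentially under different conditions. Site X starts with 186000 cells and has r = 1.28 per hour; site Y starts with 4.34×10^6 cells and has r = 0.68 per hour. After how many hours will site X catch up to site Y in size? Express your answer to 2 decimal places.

5.25 hours

Set 186000·e^(1.28t) = 4.34×10^6·e^(0.68t).
e^((1.28 − 0.68)t) = 4.34×10^6/186000 → e^(0.6·t) = 23.333.
0.6·t = ln(23.333) = 3.1499, so t = 3.1499/0.6 = 5.2498.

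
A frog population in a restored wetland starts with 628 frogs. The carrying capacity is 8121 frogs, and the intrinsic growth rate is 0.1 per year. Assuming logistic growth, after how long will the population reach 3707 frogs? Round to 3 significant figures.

23.0 years

A = (K − N₀)/N₀ = (8121 − 628)/628 = 11.932.
Solve 8121/(1 + 11.932·e^(−0.1t)) = 3707: 1 + 11.932·e^(−0.1t) = 2.1907, so e^(−0.1t) = 0.0997961.
−0.1·t = ln(0.0997961) = -2.3046, so t = 2.3046/0.1 = 23.046.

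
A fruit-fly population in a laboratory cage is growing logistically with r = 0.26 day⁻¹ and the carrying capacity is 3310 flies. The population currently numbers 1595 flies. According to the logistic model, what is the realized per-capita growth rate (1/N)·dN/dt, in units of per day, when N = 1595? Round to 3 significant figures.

0.135 per day

(1/N)·dN/dt = r(1 − N/K) = 0.26 × (1 − 1595/3310).
= 0.26 × 0.51813 = 0.13471.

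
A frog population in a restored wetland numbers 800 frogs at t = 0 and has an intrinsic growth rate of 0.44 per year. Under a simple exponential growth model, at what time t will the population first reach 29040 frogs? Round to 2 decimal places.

8.16 years

Set N₀·e^(rt) = 29040: e^(0.44·t) = 29040/800 = 36.3.
0.44·t = ln(36.3) = 3.5918, so t = 3.5918/0.44 = 8.1632.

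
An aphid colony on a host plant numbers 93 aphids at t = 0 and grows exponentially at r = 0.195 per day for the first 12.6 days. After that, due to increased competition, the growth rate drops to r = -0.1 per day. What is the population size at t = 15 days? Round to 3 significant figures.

Phase 1: N(12.6) = 93·e^(0.195×12.6) = 93·e^2.457 = 1085.29.
Phase 2 runs for 15 − 12.6 = 2.4 days at r = -0.1.
N(15) = 1085.29·e^(-0.1×2.4) = 1085.29·e^-0.24 = 853.717.

854 aphids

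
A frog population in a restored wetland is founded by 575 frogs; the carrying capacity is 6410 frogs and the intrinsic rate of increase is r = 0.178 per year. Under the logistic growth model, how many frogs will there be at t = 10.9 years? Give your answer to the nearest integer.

A = (K − N₀)/N₀ = (6410 − 575)/575 = 10.148.
N(t) = K/(1 + A·e^(−rt)) = 6410/(1 + 10.148×e^(−0.178×10.9)).
e^(−1.94) = 0.14368; denominator = 1 + 10.148×0.14368 = 2.458.
N = 6410/2.458 = 2607.82.

2608 frogs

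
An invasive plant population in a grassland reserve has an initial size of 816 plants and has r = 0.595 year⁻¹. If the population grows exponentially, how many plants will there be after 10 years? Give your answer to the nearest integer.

313143 plants

N(t) = N₀·e^(rt) = 816 × e^(0.595×10) = 816 × e^5.95.
e^5.95 ≈ 383.75, so N ≈ 816 × 383.75 = 313143.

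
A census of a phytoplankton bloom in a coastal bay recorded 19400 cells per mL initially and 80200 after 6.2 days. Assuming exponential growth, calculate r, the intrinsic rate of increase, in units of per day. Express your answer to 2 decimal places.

From N(t) = N₀·e^(rt): e^(r·6.2) = 80200/19400 = 4.134.
r·6.2 = ln(4.134) = 1.4193, so r = 1.4193/6.2 = 0.22891.

0.23 per day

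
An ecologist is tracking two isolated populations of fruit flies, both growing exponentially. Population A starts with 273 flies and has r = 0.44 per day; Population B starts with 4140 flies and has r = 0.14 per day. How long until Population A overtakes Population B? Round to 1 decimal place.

Set 273·e^(0.44t) = 4140·e^(0.14t).
e^((0.44 − 0.14)t) = 4140/273 → e^(0.3·t) = 15.165.
0.3·t = ln(15.165) = 2.719, so t = 2.719/0.3 = 9.0633.

9.1 days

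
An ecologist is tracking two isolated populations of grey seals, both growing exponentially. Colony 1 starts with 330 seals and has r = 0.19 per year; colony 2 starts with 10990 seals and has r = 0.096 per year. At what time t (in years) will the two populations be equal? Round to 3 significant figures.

37.3 years

Set 330·e^(0.19t) = 10990·e^(0.096t).
e^((0.19 − 0.096)t) = 10990/330 → e^(0.094·t) = 33.303.
0.094·t = ln(33.303) = 3.5056, so t = 3.5056/0.094 = 37.294.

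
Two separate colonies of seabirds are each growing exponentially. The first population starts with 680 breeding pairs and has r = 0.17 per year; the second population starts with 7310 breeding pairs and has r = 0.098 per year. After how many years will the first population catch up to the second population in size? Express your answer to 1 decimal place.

Set 680·e^(0.17t) = 7310·e^(0.098t).
e^((0.17 − 0.098)t) = 7310/680 → e^(0.072·t) = 10.75.
0.072·t = ln(10.75) = 2.3749, so t = 2.3749/0.072 = 32.985.

33.0 years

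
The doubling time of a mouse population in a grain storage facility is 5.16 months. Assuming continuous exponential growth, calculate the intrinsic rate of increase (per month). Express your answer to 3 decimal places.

0.134 per month

r = ln(2)/t_d = 0.6931/5.16 = 0.13433.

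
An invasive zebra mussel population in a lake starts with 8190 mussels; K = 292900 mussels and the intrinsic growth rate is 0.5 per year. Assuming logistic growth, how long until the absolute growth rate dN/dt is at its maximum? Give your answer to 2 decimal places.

7.10 years

Logistic growth is fastest at N = K/2 = 146450.
A = (K − N₀)/N₀ = 34.763. Set K/(1 + A·e^(−rt)) = K/2 → A·e^(−rt) = 1.
e^(−0.5t) = 1/34.763 = 0.0287661, so t = ln(34.763)/0.5 = 3.5486/0.5 = 7.0971.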